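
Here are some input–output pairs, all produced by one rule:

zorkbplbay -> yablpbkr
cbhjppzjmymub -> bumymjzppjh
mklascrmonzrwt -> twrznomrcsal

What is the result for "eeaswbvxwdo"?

odwxvbwsa

The transformation: reverse the string, then delete the last 2 characters.
Applying both steps to "eeaswbvxwdo": "odwxvbwsaee", then "odwxvbwsa".
(Check on "cbhjppzjmymub": → "bumymjzppjhbc" → "bumymjzppjh" ✓)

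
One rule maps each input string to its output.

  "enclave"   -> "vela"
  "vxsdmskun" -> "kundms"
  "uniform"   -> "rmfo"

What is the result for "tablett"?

ttle

The transformation: delete the first 3 characters, then swap the front and back halves of the string.
For "tablett", step one produces "lett"; step two turns that into "ttle".
(Check on "vxsdmskun": → "dmskun" → "kundms" ✓)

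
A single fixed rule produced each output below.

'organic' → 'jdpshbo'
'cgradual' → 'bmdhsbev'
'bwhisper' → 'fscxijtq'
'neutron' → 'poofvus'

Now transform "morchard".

Looking at the pairs, the operation is to shift every letter 1 place forward in the alphabet (wrapping around), then move the last 2 characters to the front (rotate right by 2).
"morchard" → "senpsdib".

senpsdib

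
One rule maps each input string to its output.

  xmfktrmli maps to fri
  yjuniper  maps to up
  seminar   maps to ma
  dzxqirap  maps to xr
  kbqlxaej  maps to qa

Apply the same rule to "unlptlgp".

The pattern: keep one character in every 3, starting at position 3 (positions 3rd, 6th, 9th, ...).
Doing the same to "unlptlgp": "ll".

ll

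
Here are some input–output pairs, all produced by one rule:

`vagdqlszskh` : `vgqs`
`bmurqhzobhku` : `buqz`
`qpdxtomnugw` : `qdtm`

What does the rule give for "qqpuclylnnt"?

Each output is the input with this applied: keep every other character starting from the first (positions 1st, 3rd, 5th, ...), then keep only the first 4 characters.
"qqpuclylnnt" → "qpcy".
(Check on "qpdxtomnugw": → "qdtmuw" → "qdtm" ✓)

qpcy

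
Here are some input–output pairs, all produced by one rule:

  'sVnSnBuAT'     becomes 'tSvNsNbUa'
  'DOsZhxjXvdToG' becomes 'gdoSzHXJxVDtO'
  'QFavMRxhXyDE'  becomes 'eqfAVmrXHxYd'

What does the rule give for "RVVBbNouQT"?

trvvbBnOUq

In each case the input is transformed by: flip the case of every letter, then move the last character to the front.
On "RVVBbNouQT": the first step gives "rvvbBnOUqt", and the second then gives "trvvbBnOUq".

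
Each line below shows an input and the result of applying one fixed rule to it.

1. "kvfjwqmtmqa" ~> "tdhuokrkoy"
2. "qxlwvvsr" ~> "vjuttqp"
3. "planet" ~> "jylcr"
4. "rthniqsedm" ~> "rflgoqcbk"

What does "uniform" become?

In each case the input is transformed by: delete the first character, then shift every letter 2 places backward in the alphabet (wrapping around).
"uniform" → "niform" → "lgdmpk".

lgdmpk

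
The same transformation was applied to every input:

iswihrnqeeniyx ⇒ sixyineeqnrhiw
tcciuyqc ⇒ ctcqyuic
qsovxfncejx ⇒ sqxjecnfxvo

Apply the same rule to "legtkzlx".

The rule is to move the first 2 characters to the end (rotate left by 2), then reverse the string.
Starting from "legtkzlx": after the first operation, "gtkzlxle"; after the second, "elxlzktg".

elxlzktg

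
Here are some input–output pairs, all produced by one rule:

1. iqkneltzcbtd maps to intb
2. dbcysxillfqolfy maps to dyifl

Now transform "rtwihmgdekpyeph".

rigke

The rule is to keep one character in every 3, starting at position 1 (positions 1st, 4th, 7th, ...).
Doing the same to "rtwihmgdekpyeph": "rigke".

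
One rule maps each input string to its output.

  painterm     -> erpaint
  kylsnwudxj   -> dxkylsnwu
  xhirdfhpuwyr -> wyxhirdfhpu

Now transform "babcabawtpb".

In each case the input is transformed by: delete the last character, then move the last 2 characters to the front (rotate right by 2).
On "babcabawtpb": the first step gives "babcabawtp", and the second then gives "tpbabcabaw".

tpbabcabaw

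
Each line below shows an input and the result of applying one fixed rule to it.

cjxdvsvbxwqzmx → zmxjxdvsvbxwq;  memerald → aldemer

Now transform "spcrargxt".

gxtpcrar

Rule — delete the first character, then move the last 3 characters to the front (rotate right by 3).
Working it through for "spcrargxt": intermediate "pcrargxt", final "gxtpcrar".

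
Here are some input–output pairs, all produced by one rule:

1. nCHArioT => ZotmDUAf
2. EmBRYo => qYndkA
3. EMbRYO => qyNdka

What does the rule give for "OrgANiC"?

Each output is the input with this applied: flip the case of every letter, then shift every letter 12 places forward in the alphabet (wrapping around).
"OrgANiC" → "oRGanIc" → "aDSmzUo".

aDSmzUo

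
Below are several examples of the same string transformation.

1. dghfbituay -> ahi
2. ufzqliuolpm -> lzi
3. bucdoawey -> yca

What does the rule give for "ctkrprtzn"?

nkr

In each case the input is transformed by: keep one character in every 3, starting at position 3 (positions 3rd, 6th, 9th, ...), then move the last character to the front.
Applying both steps to "ctkrprtzn": "krn", then "nkr".
(Check on "bucdoawey": → "cay" → "yca" ✓)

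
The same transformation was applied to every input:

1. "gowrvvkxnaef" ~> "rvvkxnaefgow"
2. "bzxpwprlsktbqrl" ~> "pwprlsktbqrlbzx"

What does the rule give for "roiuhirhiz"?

uhirhizroi

What's happening: move the first 3 characters to the end (rotate left by 3).
Doing the same to "roiuhirhiz": "uhirhizroi".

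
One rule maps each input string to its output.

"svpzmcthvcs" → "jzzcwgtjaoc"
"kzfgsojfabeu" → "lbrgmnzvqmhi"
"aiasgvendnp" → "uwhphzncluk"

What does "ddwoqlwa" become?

dhkkdvxs

The transformation: move the last 2 characters to the front (rotate right by 2), then shift every letter 7 places forward in the alphabet (wrapping around).
Starting from "ddwoqlwa": after the first operation, "waddwoql"; after the second, "dhkkdvxs".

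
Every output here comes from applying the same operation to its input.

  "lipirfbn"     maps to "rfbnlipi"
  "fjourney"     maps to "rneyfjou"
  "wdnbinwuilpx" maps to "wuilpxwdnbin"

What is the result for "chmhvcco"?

vccochmh

What's happening: swap the front and back halves of the string.
Doing the same to "chmhvcco": "vccochmh".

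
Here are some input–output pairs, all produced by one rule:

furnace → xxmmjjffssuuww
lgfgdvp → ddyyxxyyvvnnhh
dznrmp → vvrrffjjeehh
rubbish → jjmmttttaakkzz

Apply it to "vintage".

Each output is the input with this applied: shift every letter 8 places backward in the alphabet (wrapping around), then double every character.
On "vintage": the first step gives "naflsyw", and the second then gives "nnaaffllssyyww".

nnaaffllssyyww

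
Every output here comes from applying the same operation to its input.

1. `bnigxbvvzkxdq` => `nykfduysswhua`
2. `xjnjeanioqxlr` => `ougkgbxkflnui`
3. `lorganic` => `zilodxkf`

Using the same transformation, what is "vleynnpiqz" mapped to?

wsibvkkmfn

The transformation: shift every letter 3 places backward in the alphabet (wrapping around), then move the last character to the front.
For "vleynnpiqz", step one produces "sibvkkmfnw"; step two turns that into "wsibvkkmfn".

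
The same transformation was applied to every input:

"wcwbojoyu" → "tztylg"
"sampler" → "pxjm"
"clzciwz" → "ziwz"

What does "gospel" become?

dlp

What's happening: shift every letter 3 places backward in the alphabet (wrapping around), then delete the last 3 characters.
On "gospel" that produces "dlp".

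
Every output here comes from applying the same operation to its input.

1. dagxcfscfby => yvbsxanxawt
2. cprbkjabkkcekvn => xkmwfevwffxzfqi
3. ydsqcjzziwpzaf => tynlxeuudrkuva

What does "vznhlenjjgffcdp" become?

Each output is the input with this applied: shift every letter 5 places backward in the alphabet (wrapping around).
Doing the same to "vznhlenjjgffcdp": "quicgzieebaaxyk".

quicgzieebaaxyk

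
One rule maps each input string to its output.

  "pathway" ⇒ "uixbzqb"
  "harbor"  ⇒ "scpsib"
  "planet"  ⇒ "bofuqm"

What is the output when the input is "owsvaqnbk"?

The transformation: move the first 2 characters to the end (rotate left by 2), then shift every letter 1 place forward in the alphabet (wrapping around).
For "owsvaqnbk", step one produces "svaqnbkow"; step two turns that into "twbroclpx".

twbroclpx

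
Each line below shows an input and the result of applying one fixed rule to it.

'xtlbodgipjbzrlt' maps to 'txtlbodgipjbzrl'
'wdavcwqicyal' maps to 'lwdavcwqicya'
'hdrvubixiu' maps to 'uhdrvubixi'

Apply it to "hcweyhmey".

yhcweyhme

The pattern: move the last character to the front.
So "hcweyhmey" becomes "yhcweyhme".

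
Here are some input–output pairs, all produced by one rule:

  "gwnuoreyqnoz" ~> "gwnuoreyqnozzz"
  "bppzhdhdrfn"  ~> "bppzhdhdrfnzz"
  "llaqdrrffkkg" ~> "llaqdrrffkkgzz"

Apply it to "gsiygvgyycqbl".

gsiygvgyycqblzz

In each case the input is transformed by: append "zz".
Doing the same to "gsiygvgyycqbl": "gsiygvgyycqblzz".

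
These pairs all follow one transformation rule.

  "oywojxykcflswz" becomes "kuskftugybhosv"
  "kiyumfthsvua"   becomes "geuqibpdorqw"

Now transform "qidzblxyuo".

mezvxhtuqk

Looking at the pairs, the operation is to shift every letter 4 places backward in the alphabet (wrapping around).
"qidzblxyuo" → "mezvxhtuqk".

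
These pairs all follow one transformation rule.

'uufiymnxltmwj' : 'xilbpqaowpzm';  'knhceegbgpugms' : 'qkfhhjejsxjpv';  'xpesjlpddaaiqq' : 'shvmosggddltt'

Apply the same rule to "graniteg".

udqlwhj

The pattern: delete the first character, then shift every letter 3 places forward in the alphabet (wrapping around).
Applying that to "graniteg" gives "udqlwhj".
(Check on "xpesjlpddaaiqq": → "pesjlpddaaiqq" → "shvmosggddltt" ✓)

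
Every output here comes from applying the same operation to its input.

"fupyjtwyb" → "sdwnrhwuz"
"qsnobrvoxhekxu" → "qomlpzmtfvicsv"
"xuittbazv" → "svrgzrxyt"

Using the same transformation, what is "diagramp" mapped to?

The pattern: swap each adjacent pair of characters (1↔2, 3↔4, ...), then shift every letter 2 places backward in the alphabet (wrapping around).
"diagramp" → "idgaarpm" → "gbeyypnk".

gbeyypnk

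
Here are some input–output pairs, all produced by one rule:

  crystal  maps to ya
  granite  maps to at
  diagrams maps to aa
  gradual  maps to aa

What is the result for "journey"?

The transformation: keep one character in every 3, starting at position 3 (positions 3rd, 6th, 9th, ...).
So "journey" becomes "ue".

ue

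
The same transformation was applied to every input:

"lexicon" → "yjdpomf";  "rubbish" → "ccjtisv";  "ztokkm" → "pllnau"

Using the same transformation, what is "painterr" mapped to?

joufssqb

Rule — move the first 2 characters to the end (rotate left by 2), then shift every letter 1 place forward in the alphabet (wrapping around).
So "painterr" becomes "joufssqb".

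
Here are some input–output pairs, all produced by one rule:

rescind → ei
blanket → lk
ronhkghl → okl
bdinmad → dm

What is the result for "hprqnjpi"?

The transformation: keep one character in every 3, starting at position 2 (positions 2nd, 5th, 8th, ...).
On "hprqnjpi" that produces "pni".

pni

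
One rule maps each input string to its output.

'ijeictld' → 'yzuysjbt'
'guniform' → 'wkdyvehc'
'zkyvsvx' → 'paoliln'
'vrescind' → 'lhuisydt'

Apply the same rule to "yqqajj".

What's happening: shift every letter 10 places backward in the alphabet (wrapping around).
So "yqqajj" becomes "oggqzz".

oggqzz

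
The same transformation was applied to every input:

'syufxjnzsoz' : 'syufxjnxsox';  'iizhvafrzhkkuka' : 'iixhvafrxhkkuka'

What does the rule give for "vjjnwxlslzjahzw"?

vjjnwxlslxjahxw

The rule is to replace every "z" with "x".
Applying that to "vjjnwxlslzjahzw" gives "vjjnwxlslxjahxw".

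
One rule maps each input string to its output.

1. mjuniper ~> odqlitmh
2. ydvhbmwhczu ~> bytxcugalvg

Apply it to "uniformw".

The transformation: shift every letter 1 place backward in the alphabet (wrapping around), then move the last 3 characters to the front (rotate right by 3).
Working it through for "uniformw": intermediate "tmhenqlv", final "qlvtmhen".
(Check on "ydvhbmwhczu": → "xcugalvgbyt" → "bytxcugalvg" ✓)

qlvtmhen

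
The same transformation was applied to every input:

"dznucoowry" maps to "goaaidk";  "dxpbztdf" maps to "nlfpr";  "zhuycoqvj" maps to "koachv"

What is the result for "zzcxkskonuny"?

Each output is the input with this applied: shift every letter 12 places forward in the alphabet (wrapping around), then delete the first 3 characters.
"zzcxkskonuny" → "jwewazgzk".
(Check on "dznucoowry": → "plzgoaaidk" → "goaaidk" ✓)

jwewazgzk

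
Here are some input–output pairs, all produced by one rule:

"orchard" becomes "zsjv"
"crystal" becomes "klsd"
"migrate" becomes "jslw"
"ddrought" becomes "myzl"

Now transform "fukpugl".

Looking at the pairs, the operation is to shift every letter 8 places backward in the alphabet (wrapping around), then keep only the last 4 characters.
"fukpugl" → "xmchmyd" → "hmyd".

hmyd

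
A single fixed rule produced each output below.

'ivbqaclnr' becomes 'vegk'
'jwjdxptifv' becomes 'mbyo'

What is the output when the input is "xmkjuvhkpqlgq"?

What's happening: shift every letter 7 places backward in the alphabet (wrapping around), then keep only the last 4 characters.
Applying both steps to "xmkjuvhkpqlgq": "qfdcnoadijezj", then "jezj".

jezj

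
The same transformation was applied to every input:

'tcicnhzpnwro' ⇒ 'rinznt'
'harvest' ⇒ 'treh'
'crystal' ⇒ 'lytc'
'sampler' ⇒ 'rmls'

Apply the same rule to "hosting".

gsih

Rule — keep every other character starting from the first (positions 1st, 3rd, 5th, ...), then swap the first and last characters.
So "hosting" becomes "gsih".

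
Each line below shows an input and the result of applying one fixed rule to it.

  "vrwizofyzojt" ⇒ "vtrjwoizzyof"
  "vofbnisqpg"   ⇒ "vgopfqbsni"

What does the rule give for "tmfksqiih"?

thmifikqs

In each case the input is transformed by: take characters alternately from the front and the back (1st, last, 2nd, 2nd-last, ...).
For "tmfksqiih" the result is "thmifikqs".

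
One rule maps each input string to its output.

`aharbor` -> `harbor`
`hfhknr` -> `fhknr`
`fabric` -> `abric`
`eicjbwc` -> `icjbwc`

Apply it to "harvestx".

arvestx

What's happening: delete the first character.
On "harvestx" that produces "arvestx".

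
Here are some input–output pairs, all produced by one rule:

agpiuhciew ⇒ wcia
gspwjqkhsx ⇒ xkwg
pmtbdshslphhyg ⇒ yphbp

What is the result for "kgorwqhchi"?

The rule is to keep one character in every 3, starting at position 1 (positions 1st, 4th, 7th, ...), then reverse the string.
Applying that to "kgorwqhchi" gives "ihrk".

ihrk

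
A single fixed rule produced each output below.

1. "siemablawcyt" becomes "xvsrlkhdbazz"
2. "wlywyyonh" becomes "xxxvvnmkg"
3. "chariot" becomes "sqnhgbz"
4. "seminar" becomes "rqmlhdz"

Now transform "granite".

sqmhfdz

What's happening: sort the characters into reverse alphabetical order, then shift every letter 1 place backward in the alphabet (wrapping around).
"granite" → "sqmhfdz".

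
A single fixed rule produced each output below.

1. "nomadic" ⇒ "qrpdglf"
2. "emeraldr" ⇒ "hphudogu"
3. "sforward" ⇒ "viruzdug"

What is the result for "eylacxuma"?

hbodfaxpd

In each case the input is transformed by: shift every letter 3 places forward in the alphabet (wrapping around).
So "eylacxuma" becomes "hbodfaxpd".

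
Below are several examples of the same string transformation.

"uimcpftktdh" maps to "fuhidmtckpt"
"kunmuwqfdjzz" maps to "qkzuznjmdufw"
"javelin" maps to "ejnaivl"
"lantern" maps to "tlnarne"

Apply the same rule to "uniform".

Looking at the pairs, the operation is to take characters alternately from the front and the back (1st, last, 2nd, 2nd-last, ...), then move the last character to the front.
For "uniform", step one produces "umnriof"; step two turns that into "fumnrio".

fumnrio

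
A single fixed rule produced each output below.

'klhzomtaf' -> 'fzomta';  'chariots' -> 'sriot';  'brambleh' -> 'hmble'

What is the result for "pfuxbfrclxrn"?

nxbfrclxr

Looking at the pairs, the operation is to delete the first 3 characters, then move the last character to the front.
Applying that to "pfuxbfrclxrn" gives "nxbfrclxr".
(Check on "brambleh": → "mbleh" → "hmble" ✓)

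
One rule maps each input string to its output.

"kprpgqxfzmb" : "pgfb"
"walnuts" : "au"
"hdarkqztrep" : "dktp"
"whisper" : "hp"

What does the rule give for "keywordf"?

The transformation: keep one character in every 3, starting at position 2 (positions 2nd, 5th, 8th, ...).
On "keywordf" that produces "eof".

eof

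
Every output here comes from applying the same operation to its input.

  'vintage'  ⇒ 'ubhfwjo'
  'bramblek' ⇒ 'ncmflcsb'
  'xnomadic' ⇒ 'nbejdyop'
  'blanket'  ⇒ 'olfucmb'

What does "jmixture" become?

The rule is to move the first 3 characters to the end (rotate left by 3), then shift every letter 1 place forward in the alphabet (wrapping around).
Applying both steps to "jmixture": "xturejmi", then "yuvsfknj".
(Check on "blanket": → "nketbla" → "olfucmb" ✓)

yuvsfknj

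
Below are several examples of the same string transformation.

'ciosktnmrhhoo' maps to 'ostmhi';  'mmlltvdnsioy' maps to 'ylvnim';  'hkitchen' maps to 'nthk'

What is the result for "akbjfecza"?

zjek

What's happening: keep every other character starting from the second (positions 2nd, 4th, 6th, ...), then swap the first and last characters.
Applying both steps to "akbjfecza": "kjez", then "zjek".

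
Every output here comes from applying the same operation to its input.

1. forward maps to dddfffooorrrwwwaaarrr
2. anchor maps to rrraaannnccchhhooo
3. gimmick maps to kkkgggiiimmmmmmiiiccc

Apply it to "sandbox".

xxxsssaaannndddbbbooo

Each output is the input with this applied: repeat every character 3 times, then move the last 3 characters to the front (rotate right by 3).
Starting from "sandbox": after the first operation, "sssaaannndddbbboooxxx"; after the second, "xxxsssaaannndddbbbooo".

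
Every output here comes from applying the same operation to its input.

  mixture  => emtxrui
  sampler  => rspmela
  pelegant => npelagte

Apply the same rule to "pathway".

Rule — swap each adjacent pair of characters (1↔2, 3↔4, ...), then swap the first and last characters.
Working it through for "pathway": intermediate "aphtawy", final "yphtawa".

yphtawa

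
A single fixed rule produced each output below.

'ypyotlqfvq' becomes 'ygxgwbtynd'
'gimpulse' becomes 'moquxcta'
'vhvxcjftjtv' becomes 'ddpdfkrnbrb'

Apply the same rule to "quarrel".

The pattern: move the last character to the front, then shift every letter 8 places forward in the alphabet (wrapping around).
"quarrel" → "lquarre" → "tycizzm".

tycizzm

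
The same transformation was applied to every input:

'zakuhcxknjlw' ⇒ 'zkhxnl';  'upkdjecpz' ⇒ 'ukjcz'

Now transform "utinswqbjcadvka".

uisqjava

What's happening: keep every other character starting from the first (positions 1st, 3rd, 5th, ...).
Applying that to "utinswqbjcadvka" gives "uisqjava".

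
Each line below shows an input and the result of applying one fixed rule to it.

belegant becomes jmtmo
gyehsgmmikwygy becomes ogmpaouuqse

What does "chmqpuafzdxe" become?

Looking at the pairs, the operation is to shift every letter 8 places forward in the alphabet (wrapping around), then delete the last 3 characters.
Applying that to "chmqpuafzdxe" gives "kpuyxcinh".

kpuyxcinh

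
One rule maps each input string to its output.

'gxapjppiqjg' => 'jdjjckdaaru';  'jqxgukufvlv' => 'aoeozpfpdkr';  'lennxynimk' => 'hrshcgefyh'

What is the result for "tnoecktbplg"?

The rule is to move the first 3 characters to the end (rotate left by 3), then shift every letter 6 places backward in the alphabet (wrapping around).
On "tnoecktbplg" that produces "ywenvjfanhi".

ywenvjfanhi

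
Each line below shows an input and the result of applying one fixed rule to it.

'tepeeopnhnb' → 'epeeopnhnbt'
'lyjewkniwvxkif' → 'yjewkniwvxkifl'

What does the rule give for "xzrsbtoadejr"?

The pattern: move the first character to the end.
Applying that to "xzrsbtoadejr" gives "zrsbtoadejrx".

zrsbtoadejrx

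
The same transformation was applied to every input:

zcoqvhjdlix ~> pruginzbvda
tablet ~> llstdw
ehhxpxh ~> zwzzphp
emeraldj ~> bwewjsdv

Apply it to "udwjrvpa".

smvobjnh

The transformation: move the last character to the front, then shift every letter 8 places backward in the alphabet (wrapping around).
For "udwjrvpa" the result is "smvobjnh".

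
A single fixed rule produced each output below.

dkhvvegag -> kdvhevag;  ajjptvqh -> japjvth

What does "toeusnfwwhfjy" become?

otuenswfhwjf

Looking at the pairs, the operation is to swap each adjacent pair of characters (1↔2, 3↔4, ...), then delete the last character.
For "toeusnfwwhfjy", step one produces "otuenswfhwjfy"; step two turns that into "otuenswfhwjf".
(Check on "ajjptvqh": → "japjvthq" → "japjvth" ✓)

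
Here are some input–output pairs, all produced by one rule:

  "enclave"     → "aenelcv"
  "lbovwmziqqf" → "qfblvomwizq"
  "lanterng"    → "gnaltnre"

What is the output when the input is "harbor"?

roahbr

In each case the input is transformed by: swap each adjacent pair of characters (1↔2, 3↔4, ...), then move the last 2 characters to the front (rotate right by 2).
On "harbor": the first step gives "ahbrro", and the second then gives "roahbr".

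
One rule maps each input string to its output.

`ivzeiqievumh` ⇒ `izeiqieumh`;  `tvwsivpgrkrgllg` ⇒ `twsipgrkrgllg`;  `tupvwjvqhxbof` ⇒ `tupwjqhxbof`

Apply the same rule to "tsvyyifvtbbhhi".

tsyyiftbbhhi

In each case the input is transformed by: remove every "v".
On "tsvyyifvtbbhhi" that produces "tsyyiftbbhhi".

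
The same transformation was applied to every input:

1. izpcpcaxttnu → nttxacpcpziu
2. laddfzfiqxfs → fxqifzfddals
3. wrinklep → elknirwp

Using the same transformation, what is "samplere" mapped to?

relpmase

The pattern: move the last character to the front, then reverse the string.
Starting from "samplere": after the first operation, "esampler"; after the second, "relpmase".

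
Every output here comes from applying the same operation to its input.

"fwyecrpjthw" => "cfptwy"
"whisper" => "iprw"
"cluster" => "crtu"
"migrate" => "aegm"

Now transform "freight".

What's happening: keep every other character starting from the first (positions 1st, 3rd, 5th, ...), then sort the characters into alphabetical order.
On "freight" that produces "efgt".

efgt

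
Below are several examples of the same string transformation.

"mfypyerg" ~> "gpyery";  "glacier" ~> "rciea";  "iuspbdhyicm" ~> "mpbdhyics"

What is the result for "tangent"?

tgenn

In each case the input is transformed by: delete the first 2 characters, then swap the first and last characters.
"tangent" → "ngent" → "tgenn".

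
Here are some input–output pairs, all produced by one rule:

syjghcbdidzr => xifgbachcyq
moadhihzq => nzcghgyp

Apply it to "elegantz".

The transformation: shift every letter 1 place backward in the alphabet (wrapping around), then delete the first character.
On "elegantz": the first step gives "dkdfzmsy", and the second then gives "kdfzmsy".

kdfzmsy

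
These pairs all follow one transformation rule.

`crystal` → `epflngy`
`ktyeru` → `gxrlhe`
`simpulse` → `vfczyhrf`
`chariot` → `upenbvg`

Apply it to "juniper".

hwvarce

Rule — swap each adjacent pair of characters (1↔2, 3↔4, ...), then shift every letter 13 places forward in the alphabet (wrapping around) — i.e. ROT13.
"juniper" → "ujinepr" → "hwvarce".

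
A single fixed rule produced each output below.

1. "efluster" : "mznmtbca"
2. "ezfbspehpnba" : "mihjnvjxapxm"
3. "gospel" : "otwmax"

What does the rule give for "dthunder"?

Each output is the input with this applied: take characters alternately from the front and the back (1st, last, 2nd, 2nd-last, ...), then shift every letter 8 places forward in the alphabet (wrapping around).
So "dthunder" becomes "lzbmplcv".
(Check on "gospel": → "gloesp" → "otwmax" ✓)

lzbmplcv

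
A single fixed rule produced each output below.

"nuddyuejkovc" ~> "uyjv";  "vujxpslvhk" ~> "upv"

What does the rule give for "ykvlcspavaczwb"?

kcacb

The rule is to keep one character in every 3, starting at position 2 (positions 2nd, 5th, 8th, ...).
Applying that to "ykvlcspavaczwb" gives "kcacb".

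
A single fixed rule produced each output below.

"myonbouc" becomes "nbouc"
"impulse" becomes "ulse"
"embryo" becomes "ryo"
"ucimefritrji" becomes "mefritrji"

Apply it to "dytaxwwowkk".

The transformation: delete the first 3 characters.
For "dytaxwwowkk" the result is "axwwowkk".

axwwowkk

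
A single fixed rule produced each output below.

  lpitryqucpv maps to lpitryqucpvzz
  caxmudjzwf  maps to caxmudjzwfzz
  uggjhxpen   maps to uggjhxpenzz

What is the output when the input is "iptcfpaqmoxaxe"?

The rule is to append "zz".
For "iptcfpaqmoxaxe" the result is "iptcfpaqmoxaxezz".

iptcfpaqmoxaxezz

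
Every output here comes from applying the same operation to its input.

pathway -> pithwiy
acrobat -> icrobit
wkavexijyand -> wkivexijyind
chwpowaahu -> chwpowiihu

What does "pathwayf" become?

pithwiyf

In each case the input is transformed by: replace every "a" with "i".
Doing the same to "pathwayf": "pithwiyf".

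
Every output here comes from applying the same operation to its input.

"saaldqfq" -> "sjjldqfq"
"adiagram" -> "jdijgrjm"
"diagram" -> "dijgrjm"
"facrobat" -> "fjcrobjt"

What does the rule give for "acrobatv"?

jcrobjtv

In each case the input is transformed by: replace every "a" with "j".
Applying that to "acrobatv" gives "jcrobjtv".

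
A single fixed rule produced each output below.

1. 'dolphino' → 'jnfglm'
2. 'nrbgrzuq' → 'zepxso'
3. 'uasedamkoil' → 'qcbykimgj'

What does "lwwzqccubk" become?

The transformation: shift every letter 2 places backward in the alphabet (wrapping around), then delete the first 2 characters.
"lwwzqccubk" → "juuxoaaszi" → "uxoaaszi".

uxoaaszi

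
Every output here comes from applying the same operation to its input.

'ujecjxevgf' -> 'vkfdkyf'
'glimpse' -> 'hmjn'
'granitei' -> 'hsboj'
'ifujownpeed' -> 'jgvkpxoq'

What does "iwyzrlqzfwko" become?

jxzasmrag

The transformation: shift every letter 1 place forward in the alphabet (wrapping around), then delete the last 3 characters.
For "iwyzrlqzfwko", step one produces "jxzasmragxlp"; step two turns that into "jxzasmrag".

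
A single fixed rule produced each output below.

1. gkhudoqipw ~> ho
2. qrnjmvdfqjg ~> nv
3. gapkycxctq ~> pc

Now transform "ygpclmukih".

pm

What's happening: delete the last 3 characters, then keep one character in every 3, starting at position 3 (positions 3rd, 6th, 9th, ...).
Starting from "ygpclmukih": after the first operation, "ygpclmu"; after the second, "pm".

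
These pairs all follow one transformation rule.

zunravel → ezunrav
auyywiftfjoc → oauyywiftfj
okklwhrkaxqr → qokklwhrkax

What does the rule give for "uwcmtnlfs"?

Looking at the pairs, the operation is to delete the last character, then move the last character to the front.
On "uwcmtnlfs" that produces "fuwcmtnl".

fuwcmtnl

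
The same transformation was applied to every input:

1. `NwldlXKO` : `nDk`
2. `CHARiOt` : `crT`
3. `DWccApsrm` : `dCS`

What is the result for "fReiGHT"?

FIt

Rule — keep one character in every 3, starting at position 1 (positions 1st, 4th, 7th, ...), then flip the case of every letter.
For "fReiGHT", step one produces "fiT"; step two turns that into "FIt".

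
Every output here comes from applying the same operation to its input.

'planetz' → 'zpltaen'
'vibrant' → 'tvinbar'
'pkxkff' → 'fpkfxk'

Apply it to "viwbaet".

The rule is to swap the first and last characters, then take characters alternately from the front and the back (1st, last, 2nd, 2nd-last, ...).
Starting from "viwbaet": after the first operation, "tiwbaev"; after the second, "tviewab".
(Check on "vibrant": → "tibranv" → "tvinbar" ✓)

tviewab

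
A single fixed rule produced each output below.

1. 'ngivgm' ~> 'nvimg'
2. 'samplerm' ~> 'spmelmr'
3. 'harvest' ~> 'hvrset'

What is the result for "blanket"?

The pattern: swap each adjacent pair of characters (1↔2, 3↔4, ...), then delete the first character.
Applying both steps to "blanket": "lbnaekt", then "bnaekt".

bnaekt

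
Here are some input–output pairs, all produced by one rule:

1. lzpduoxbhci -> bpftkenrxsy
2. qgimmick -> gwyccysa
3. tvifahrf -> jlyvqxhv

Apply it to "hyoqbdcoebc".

xoegrtseurs

The pattern: shift every letter 10 places backward in the alphabet (wrapping around).
For "hyoqbdcoebc" the result is "xoegrtseurs".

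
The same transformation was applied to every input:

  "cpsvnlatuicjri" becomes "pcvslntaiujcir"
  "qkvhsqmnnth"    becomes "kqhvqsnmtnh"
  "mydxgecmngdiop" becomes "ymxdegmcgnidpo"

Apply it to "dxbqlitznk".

In each case the input is transformed by: swap each adjacent pair of characters (1↔2, 3↔4, ...).
On "dxbqlitznk" that produces "xdqbilztkn".

xdqbilztkn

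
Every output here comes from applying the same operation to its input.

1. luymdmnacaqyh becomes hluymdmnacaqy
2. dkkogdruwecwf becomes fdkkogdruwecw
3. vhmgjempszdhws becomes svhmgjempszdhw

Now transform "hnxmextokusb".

bhnxmextokus

In each case the input is transformed by: move the last character to the front.
For "hnxmextokusb" the result is "bhnxmextokus".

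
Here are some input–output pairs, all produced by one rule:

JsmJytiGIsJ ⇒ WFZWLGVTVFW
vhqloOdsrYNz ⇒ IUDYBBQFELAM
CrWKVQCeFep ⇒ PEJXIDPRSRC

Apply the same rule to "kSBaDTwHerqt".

XFONQGJUREDG

The transformation: shift every letter 13 places forward in the alphabet (wrapping around) — i.e. ROT13, then convert every letter to uppercase.
Starting from "kSBaDTwHerqt": after the first operation, "xFOnQGjUredg"; after the second, "XFONQGJUREDG".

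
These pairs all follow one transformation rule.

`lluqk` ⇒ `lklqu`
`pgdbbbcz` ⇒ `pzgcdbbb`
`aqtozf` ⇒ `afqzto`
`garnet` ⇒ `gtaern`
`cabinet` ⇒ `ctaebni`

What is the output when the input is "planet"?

ptlean

Rule — take characters alternately from the front and the back (1st, last, 2nd, 2nd-last, ...).
For "planet" the result is "ptlean".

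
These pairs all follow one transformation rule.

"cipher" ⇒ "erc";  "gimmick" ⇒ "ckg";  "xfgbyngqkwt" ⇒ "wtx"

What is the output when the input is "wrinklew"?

The pattern: move the first character to the end, then keep only the last 3 characters.
Applying both steps to "wrinklew": "rinkleww", then "eww".
(Check on "xfgbyngqkwt": → "fgbyngqkwtx" → "wtx" ✓)

eww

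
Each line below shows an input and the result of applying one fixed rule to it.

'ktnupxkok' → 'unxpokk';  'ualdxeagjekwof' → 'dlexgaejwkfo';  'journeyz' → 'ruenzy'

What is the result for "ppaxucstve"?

Rule — swap each adjacent pair of characters (1↔2, 3↔4, ...), then delete the first 2 characters.
Applying that to "ppaxucstve" gives "xacutsev".

xacutsev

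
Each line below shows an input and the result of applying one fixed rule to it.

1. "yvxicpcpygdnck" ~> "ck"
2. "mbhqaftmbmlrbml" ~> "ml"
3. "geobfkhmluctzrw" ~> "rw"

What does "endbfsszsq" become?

sq

The rule is to keep only the last 2 characters.
So "endbfsszsq" becomes "sq".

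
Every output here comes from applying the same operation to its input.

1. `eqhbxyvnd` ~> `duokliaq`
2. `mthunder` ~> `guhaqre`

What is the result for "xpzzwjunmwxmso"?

Looking at the pairs, the operation is to delete the first character, then shift every letter 13 places forward in the alphabet (wrapping around) — i.e. ROT13.
"xpzzwjunmwxmso" → "pzzwjunmwxmso" → "cmmjwhazjkzfb".

cmmjwhazjkzfb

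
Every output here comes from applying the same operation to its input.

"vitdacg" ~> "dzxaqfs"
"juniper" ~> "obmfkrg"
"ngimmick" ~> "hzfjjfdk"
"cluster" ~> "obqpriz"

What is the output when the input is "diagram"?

jxodxfa

Looking at the pairs, the operation is to reverse the string, then shift every letter 3 places backward in the alphabet (wrapping around).
On "diagram": the first step gives "margaid", and the second then gives "jxodxfa".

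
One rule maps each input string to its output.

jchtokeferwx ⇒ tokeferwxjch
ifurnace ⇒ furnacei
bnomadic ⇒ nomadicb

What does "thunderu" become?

hunderut

Looking at the pairs, the operation is to move the last 3 characters to the front (rotate right by 3), then swap the front and back halves of the string.
Working it through for "thunderu": intermediate "eruthund", final "hunderut".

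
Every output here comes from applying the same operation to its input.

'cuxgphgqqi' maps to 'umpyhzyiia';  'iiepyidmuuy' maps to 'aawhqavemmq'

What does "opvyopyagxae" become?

ghnqghqsypsw

Rule — shift every letter 8 places backward in the alphabet (wrapping around).
"opvyopyagxae" → "ghnqghqsypsw".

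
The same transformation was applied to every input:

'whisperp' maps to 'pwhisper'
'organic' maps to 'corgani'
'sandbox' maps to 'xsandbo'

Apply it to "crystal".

Rule — move the last character to the front.
On "crystal" that produces "lcrysta".

lcrysta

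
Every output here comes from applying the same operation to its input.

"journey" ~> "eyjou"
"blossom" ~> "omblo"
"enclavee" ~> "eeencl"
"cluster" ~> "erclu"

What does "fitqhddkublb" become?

lbfitqhddk

The pattern: move the last 2 characters to the front (rotate right by 2), then delete the last 2 characters.
On "fitqhddkublb" that produces "lbfitqhddk".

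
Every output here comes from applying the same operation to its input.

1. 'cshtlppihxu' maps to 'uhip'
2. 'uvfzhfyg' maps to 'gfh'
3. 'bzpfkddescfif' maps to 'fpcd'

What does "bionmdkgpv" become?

The pattern: take characters alternately from the front and the back (1st, last, 2nd, 2nd-last, ...), then keep one character in every 3, starting at position 2 (positions 2nd, 5th, 8th, ...).
Working it through for "bionmdkgpv": intermediate "bvipognkmd", final "vok".

vok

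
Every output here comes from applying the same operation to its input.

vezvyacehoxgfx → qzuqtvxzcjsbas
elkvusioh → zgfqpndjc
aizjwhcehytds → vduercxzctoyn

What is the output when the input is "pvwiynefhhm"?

The pattern: shift every letter 5 places backward in the alphabet (wrapping around).
Doing the same to "pvwiynefhhm": "kqrdtizacch".

kqrdtizacch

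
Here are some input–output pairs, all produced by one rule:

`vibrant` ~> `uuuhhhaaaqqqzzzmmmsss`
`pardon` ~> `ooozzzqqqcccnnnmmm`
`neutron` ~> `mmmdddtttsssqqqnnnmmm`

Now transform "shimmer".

Each output is the input with this applied: repeat every character 3 times, then shift every letter 1 place backward in the alphabet (wrapping around).
"shimmer" → "ssshhhiiimmmmmmeeerrr" → "rrrggghhhlllllldddqqq".
(Check on "vibrant": → "vvviiibbbrrraaannnttt" → "uuuhhhaaaqqqzzzmmmsss" ✓)

rrrggghhhlllllldddqqq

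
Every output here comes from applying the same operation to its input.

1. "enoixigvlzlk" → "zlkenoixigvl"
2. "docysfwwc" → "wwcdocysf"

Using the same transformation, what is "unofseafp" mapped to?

afpunofse

In each case the input is transformed by: move the last 3 characters to the front (rotate right by 3).
On "unofseafp" that produces "afpunofse".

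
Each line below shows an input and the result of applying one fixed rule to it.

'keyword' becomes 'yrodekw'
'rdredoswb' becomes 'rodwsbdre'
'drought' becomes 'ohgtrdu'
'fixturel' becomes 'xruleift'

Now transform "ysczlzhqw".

czlqhwsyz

In each case the input is transformed by: swap each adjacent pair of characters (1↔2, 3↔4, ...), then move the first 3 characters to the end (rotate left by 3).
"ysczlzhqw" → "syzczlqhw" → "czlqhwsyz".
(Check on "keyword": → "ekwyrod" → "yrodekw" ✓)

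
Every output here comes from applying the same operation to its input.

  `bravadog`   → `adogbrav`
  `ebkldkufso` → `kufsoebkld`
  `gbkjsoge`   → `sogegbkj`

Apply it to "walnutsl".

Each output is the input with this applied: swap the front and back halves of the string.
For "walnutsl" the result is "utslwaln".

utslwaln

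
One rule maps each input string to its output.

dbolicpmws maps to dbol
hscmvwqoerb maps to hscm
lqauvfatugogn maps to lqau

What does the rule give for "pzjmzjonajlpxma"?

pzjm

The rule is to keep only the first 4 characters.
So "pzjmzjonajlpxma" becomes "pzjm".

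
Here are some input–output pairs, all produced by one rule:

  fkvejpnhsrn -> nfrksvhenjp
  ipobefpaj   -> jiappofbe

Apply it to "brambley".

What's happening: reverse the string, then take characters alternately from the front and the back (1st, last, 2nd, 2nd-last, ...).
For "brambley", step one produces "yelbmarb"; step two turns that into "yberlabm".

yberlabm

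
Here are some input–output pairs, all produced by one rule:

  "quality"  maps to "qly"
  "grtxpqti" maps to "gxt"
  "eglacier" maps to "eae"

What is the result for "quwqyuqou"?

The transformation: keep one character in every 3, starting at position 1 (positions 1st, 4th, 7th, ...).
Doing the same to "quwqyuqou": "qqq".

qqq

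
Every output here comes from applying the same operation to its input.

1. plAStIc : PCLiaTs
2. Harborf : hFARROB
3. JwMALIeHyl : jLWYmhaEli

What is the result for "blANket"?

The transformation: flip the case of every letter, then take characters alternately from the front and the back (1st, last, 2nd, 2nd-last, ...).
Applying that to "blANket" gives "BTLEaKn".

BTLEaKn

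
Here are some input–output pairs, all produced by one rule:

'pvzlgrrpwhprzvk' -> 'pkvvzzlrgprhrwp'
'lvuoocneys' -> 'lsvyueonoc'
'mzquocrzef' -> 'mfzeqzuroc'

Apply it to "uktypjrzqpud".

udkutpyqpzjr

Each output is the input with this applied: take characters alternately from the front and the back (1st, last, 2nd, 2nd-last, ...).
"uktypjrzqpud" → "udkutpyqpzjr".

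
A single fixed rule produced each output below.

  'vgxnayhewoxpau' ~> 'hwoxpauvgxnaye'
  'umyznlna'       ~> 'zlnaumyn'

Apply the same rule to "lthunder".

Looking at the pairs, the operation is to swap the front and back halves of the string, then swap the first and last characters.
For "lthunder", step one produces "nderlthu"; step two turns that into "uderlthn".

uderlthn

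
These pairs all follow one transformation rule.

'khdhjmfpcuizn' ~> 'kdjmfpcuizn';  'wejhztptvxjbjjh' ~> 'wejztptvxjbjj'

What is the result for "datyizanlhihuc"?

In each case the input is transformed by: remove every "h".
Applying that to "datyizanlhihuc" gives "datyizanliuc".

datyizanliuc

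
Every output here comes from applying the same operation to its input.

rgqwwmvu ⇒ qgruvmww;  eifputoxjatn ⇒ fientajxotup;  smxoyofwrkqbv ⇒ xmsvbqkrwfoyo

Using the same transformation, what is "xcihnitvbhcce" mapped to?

icxecchbvtinh

Rule — move the first 3 characters to the end (rotate left by 3), then reverse the string.
Applying both steps to "xcihnitvbhcce": "hnitvbhccexci", then "icxecchbvtinh".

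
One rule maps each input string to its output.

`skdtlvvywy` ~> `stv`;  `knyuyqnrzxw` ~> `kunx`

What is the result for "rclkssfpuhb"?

rkfh

Looking at the pairs, the operation is to move the last character to the front, then keep one character in every 3, starting at position 2 (positions 2nd, 5th, 8th, ...).
Applying both steps to "rclkssfpuhb": "brclkssfpuh", then "rkfh".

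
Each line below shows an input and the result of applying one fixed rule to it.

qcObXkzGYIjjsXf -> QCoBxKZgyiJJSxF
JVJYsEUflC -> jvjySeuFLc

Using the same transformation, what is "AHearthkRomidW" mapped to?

ahEARTHKrOMIDw

Rule — flip the case of every letter.
For "AHearthkRomidW" the result is "ahEARTHKrOMIDw".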